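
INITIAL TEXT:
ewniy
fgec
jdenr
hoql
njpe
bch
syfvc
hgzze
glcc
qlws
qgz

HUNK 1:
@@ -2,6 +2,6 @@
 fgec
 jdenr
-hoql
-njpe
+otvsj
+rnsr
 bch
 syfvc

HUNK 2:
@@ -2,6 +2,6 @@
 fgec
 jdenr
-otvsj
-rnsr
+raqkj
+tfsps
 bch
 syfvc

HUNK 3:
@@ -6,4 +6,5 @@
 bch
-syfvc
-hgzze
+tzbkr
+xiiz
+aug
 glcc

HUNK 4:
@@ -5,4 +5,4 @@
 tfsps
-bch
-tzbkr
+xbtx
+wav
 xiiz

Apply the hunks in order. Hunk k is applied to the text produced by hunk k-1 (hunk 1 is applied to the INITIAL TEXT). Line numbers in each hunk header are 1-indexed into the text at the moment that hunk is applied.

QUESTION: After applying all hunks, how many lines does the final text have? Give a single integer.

Answer: 12

Derivation:
Hunk 1: at line 2 remove [hoql,njpe] add [otvsj,rnsr] -> 11 lines: ewniy fgec jdenr otvsj rnsr bch syfvc hgzze glcc qlws qgz
Hunk 2: at line 2 remove [otvsj,rnsr] add [raqkj,tfsps] -> 11 lines: ewniy fgec jdenr raqkj tfsps bch syfvc hgzze glcc qlws qgz
Hunk 3: at line 6 remove [syfvc,hgzze] add [tzbkr,xiiz,aug] -> 12 lines: ewniy fgec jdenr raqkj tfsps bch tzbkr xiiz aug glcc qlws qgz
Hunk 4: at line 5 remove [bch,tzbkr] add [xbtx,wav] -> 12 lines: ewniy fgec jdenr raqkj tfsps xbtx wav xiiz aug glcc qlws qgz
Final line count: 12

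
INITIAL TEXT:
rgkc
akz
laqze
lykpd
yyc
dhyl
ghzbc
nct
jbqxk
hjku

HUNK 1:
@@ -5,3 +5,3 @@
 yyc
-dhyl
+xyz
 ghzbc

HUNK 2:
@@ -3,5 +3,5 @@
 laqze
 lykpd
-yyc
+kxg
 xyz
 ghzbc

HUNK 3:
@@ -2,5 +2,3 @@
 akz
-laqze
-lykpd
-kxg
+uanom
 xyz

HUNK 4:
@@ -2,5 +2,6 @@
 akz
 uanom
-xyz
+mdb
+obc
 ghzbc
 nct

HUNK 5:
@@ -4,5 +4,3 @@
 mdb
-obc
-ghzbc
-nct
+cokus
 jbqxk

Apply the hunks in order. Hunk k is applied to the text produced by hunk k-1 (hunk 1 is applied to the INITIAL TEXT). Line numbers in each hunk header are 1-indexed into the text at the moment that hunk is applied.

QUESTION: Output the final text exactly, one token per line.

Answer: rgkc
akz
uanom
mdb
cokus
jbqxk
hjku

Derivation:
Hunk 1: at line 5 remove [dhyl] add [xyz] -> 10 lines: rgkc akz laqze lykpd yyc xyz ghzbc nct jbqxk hjku
Hunk 2: at line 3 remove [yyc] add [kxg] -> 10 lines: rgkc akz laqze lykpd kxg xyz ghzbc nct jbqxk hjku
Hunk 3: at line 2 remove [laqze,lykpd,kxg] add [uanom] -> 8 lines: rgkc akz uanom xyz ghzbc nct jbqxk hjku
Hunk 4: at line 2 remove [xyz] add [mdb,obc] -> 9 lines: rgkc akz uanom mdb obc ghzbc nct jbqxk hjku
Hunk 5: at line 4 remove [obc,ghzbc,nct] add [cokus] -> 7 lines: rgkc akz uanom mdb cokus jbqxk hjku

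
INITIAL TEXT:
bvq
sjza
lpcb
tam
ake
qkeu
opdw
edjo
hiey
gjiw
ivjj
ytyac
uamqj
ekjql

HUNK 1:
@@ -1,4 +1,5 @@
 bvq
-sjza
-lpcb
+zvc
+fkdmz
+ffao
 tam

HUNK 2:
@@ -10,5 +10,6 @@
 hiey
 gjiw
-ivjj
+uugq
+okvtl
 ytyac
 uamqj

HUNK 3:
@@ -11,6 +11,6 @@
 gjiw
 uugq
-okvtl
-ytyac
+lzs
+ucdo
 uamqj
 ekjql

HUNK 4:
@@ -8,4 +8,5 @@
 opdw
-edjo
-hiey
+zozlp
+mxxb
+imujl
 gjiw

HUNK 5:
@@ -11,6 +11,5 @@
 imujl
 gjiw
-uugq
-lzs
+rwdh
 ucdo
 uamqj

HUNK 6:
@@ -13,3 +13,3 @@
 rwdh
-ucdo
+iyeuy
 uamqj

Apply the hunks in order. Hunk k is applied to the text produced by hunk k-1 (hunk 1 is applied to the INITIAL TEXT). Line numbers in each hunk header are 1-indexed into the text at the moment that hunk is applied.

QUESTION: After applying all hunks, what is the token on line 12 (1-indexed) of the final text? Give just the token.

Answer: gjiw

Derivation:
Hunk 1: at line 1 remove [sjza,lpcb] add [zvc,fkdmz,ffao] -> 15 lines: bvq zvc fkdmz ffao tam ake qkeu opdw edjo hiey gjiw ivjj ytyac uamqj ekjql
Hunk 2: at line 10 remove [ivjj] add [uugq,okvtl] -> 16 lines: bvq zvc fkdmz ffao tam ake qkeu opdw edjo hiey gjiw uugq okvtl ytyac uamqj ekjql
Hunk 3: at line 11 remove [okvtl,ytyac] add [lzs,ucdo] -> 16 lines: bvq zvc fkdmz ffao tam ake qkeu opdw edjo hiey gjiw uugq lzs ucdo uamqj ekjql
Hunk 4: at line 8 remove [edjo,hiey] add [zozlp,mxxb,imujl] -> 17 lines: bvq zvc fkdmz ffao tam ake qkeu opdw zozlp mxxb imujl gjiw uugq lzs ucdo uamqj ekjql
Hunk 5: at line 11 remove [uugq,lzs] add [rwdh] -> 16 lines: bvq zvc fkdmz ffao tam ake qkeu opdw zozlp mxxb imujl gjiw rwdh ucdo uamqj ekjql
Hunk 6: at line 13 remove [ucdo] add [iyeuy] -> 16 lines: bvq zvc fkdmz ffao tam ake qkeu opdw zozlp mxxb imujl gjiw rwdh iyeuy uamqj ekjql
Final line 12: gjiw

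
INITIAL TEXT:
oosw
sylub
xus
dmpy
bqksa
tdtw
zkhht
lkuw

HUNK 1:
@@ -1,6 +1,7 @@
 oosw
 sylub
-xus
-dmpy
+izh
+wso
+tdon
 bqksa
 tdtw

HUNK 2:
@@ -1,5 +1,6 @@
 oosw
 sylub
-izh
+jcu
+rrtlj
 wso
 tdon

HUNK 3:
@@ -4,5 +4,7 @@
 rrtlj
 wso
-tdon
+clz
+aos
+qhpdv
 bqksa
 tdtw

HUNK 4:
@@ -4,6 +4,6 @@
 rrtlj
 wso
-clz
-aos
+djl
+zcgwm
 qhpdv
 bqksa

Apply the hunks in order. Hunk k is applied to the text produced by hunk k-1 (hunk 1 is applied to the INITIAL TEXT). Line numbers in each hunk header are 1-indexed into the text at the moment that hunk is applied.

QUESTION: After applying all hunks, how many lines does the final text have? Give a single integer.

Answer: 12

Derivation:
Hunk 1: at line 1 remove [xus,dmpy] add [izh,wso,tdon] -> 9 lines: oosw sylub izh wso tdon bqksa tdtw zkhht lkuw
Hunk 2: at line 1 remove [izh] add [jcu,rrtlj] -> 10 lines: oosw sylub jcu rrtlj wso tdon bqksa tdtw zkhht lkuw
Hunk 3: at line 4 remove [tdon] add [clz,aos,qhpdv] -> 12 lines: oosw sylub jcu rrtlj wso clz aos qhpdv bqksa tdtw zkhht lkuw
Hunk 4: at line 4 remove [clz,aos] add [djl,zcgwm] -> 12 lines: oosw sylub jcu rrtlj wso djl zcgwm qhpdv bqksa tdtw zkhht lkuw
Final line count: 12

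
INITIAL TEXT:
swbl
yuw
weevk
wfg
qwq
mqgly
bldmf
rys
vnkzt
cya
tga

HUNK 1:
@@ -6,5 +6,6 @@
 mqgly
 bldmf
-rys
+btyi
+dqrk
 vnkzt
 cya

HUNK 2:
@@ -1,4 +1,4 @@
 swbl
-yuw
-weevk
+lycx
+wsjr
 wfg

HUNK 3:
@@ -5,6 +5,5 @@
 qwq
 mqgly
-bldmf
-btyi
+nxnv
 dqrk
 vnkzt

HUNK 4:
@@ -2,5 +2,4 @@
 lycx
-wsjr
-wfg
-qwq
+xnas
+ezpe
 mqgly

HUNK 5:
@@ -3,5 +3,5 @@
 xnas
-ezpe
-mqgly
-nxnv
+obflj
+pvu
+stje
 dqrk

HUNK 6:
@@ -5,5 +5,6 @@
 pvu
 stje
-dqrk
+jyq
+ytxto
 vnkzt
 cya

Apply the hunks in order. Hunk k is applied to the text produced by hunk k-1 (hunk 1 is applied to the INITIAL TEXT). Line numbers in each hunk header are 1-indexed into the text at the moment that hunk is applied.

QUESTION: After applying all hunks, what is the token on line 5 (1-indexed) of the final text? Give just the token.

Hunk 1: at line 6 remove [rys] add [btyi,dqrk] -> 12 lines: swbl yuw weevk wfg qwq mqgly bldmf btyi dqrk vnkzt cya tga
Hunk 2: at line 1 remove [yuw,weevk] add [lycx,wsjr] -> 12 lines: swbl lycx wsjr wfg qwq mqgly bldmf btyi dqrk vnkzt cya tga
Hunk 3: at line 5 remove [bldmf,btyi] add [nxnv] -> 11 lines: swbl lycx wsjr wfg qwq mqgly nxnv dqrk vnkzt cya tga
Hunk 4: at line 2 remove [wsjr,wfg,qwq] add [xnas,ezpe] -> 10 lines: swbl lycx xnas ezpe mqgly nxnv dqrk vnkzt cya tga
Hunk 5: at line 3 remove [ezpe,mqgly,nxnv] add [obflj,pvu,stje] -> 10 lines: swbl lycx xnas obflj pvu stje dqrk vnkzt cya tga
Hunk 6: at line 5 remove [dqrk] add [jyq,ytxto] -> 11 lines: swbl lycx xnas obflj pvu stje jyq ytxto vnkzt cya tga
Final line 5: pvu

Answer: pvu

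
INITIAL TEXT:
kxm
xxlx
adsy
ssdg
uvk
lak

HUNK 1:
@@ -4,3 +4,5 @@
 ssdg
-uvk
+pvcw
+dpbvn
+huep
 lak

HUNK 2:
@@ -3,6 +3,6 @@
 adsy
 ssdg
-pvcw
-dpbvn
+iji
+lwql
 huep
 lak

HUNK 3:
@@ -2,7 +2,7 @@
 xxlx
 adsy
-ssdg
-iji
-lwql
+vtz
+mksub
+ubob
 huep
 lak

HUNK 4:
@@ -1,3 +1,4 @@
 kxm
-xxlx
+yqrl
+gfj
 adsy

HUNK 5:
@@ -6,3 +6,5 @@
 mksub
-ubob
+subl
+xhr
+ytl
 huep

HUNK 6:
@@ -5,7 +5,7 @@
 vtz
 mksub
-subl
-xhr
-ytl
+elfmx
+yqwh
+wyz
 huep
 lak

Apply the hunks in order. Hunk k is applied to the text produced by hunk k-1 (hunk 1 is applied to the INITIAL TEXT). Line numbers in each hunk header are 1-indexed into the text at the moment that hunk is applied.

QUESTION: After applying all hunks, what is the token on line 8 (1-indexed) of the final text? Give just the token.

Answer: yqwh

Derivation:
Hunk 1: at line 4 remove [uvk] add [pvcw,dpbvn,huep] -> 8 lines: kxm xxlx adsy ssdg pvcw dpbvn huep lak
Hunk 2: at line 3 remove [pvcw,dpbvn] add [iji,lwql] -> 8 lines: kxm xxlx adsy ssdg iji lwql huep lak
Hunk 3: at line 2 remove [ssdg,iji,lwql] add [vtz,mksub,ubob] -> 8 lines: kxm xxlx adsy vtz mksub ubob huep lak
Hunk 4: at line 1 remove [xxlx] add [yqrl,gfj] -> 9 lines: kxm yqrl gfj adsy vtz mksub ubob huep lak
Hunk 5: at line 6 remove [ubob] add [subl,xhr,ytl] -> 11 lines: kxm yqrl gfj adsy vtz mksub subl xhr ytl huep lak
Hunk 6: at line 5 remove [subl,xhr,ytl] add [elfmx,yqwh,wyz] -> 11 lines: kxm yqrl gfj adsy vtz mksub elfmx yqwh wyz huep lak
Final line 8: yqwh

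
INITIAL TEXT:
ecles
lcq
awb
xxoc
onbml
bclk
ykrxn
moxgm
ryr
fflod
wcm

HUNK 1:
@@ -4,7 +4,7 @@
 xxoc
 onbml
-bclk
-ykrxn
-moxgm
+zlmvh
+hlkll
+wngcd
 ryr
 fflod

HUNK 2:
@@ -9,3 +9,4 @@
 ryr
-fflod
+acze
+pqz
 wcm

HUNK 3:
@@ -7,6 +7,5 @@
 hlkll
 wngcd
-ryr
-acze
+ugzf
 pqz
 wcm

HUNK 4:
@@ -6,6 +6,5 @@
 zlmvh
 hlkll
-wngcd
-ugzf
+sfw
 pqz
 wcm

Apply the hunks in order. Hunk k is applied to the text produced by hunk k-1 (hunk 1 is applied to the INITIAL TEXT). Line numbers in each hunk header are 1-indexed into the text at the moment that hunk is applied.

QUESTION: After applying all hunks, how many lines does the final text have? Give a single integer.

Hunk 1: at line 4 remove [bclk,ykrxn,moxgm] add [zlmvh,hlkll,wngcd] -> 11 lines: ecles lcq awb xxoc onbml zlmvh hlkll wngcd ryr fflod wcm
Hunk 2: at line 9 remove [fflod] add [acze,pqz] -> 12 lines: ecles lcq awb xxoc onbml zlmvh hlkll wngcd ryr acze pqz wcm
Hunk 3: at line 7 remove [ryr,acze] add [ugzf] -> 11 lines: ecles lcq awb xxoc onbml zlmvh hlkll wngcd ugzf pqz wcm
Hunk 4: at line 6 remove [wngcd,ugzf] add [sfw] -> 10 lines: ecles lcq awb xxoc onbml zlmvh hlkll sfw pqz wcm
Final line count: 10

Answer: 10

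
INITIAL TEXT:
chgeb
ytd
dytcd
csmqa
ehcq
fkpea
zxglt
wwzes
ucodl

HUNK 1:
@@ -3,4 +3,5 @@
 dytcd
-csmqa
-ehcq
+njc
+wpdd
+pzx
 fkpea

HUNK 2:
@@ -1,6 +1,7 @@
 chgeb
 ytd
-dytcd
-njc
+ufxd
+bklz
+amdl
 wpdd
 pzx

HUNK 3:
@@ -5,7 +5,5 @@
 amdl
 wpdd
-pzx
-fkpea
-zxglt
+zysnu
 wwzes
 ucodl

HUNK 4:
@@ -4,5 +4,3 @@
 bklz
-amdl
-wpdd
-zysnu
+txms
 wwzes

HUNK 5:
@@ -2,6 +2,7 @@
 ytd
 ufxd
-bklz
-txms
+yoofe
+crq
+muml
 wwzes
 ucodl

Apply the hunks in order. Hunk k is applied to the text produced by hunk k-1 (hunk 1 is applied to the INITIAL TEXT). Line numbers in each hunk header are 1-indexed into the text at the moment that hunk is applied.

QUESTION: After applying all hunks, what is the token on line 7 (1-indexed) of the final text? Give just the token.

Answer: wwzes

Derivation:
Hunk 1: at line 3 remove [csmqa,ehcq] add [njc,wpdd,pzx] -> 10 lines: chgeb ytd dytcd njc wpdd pzx fkpea zxglt wwzes ucodl
Hunk 2: at line 1 remove [dytcd,njc] add [ufxd,bklz,amdl] -> 11 lines: chgeb ytd ufxd bklz amdl wpdd pzx fkpea zxglt wwzes ucodl
Hunk 3: at line 5 remove [pzx,fkpea,zxglt] add [zysnu] -> 9 lines: chgeb ytd ufxd bklz amdl wpdd zysnu wwzes ucodl
Hunk 4: at line 4 remove [amdl,wpdd,zysnu] add [txms] -> 7 lines: chgeb ytd ufxd bklz txms wwzes ucodl
Hunk 5: at line 2 remove [bklz,txms] add [yoofe,crq,muml] -> 8 lines: chgeb ytd ufxd yoofe crq muml wwzes ucodl
Final line 7: wwzes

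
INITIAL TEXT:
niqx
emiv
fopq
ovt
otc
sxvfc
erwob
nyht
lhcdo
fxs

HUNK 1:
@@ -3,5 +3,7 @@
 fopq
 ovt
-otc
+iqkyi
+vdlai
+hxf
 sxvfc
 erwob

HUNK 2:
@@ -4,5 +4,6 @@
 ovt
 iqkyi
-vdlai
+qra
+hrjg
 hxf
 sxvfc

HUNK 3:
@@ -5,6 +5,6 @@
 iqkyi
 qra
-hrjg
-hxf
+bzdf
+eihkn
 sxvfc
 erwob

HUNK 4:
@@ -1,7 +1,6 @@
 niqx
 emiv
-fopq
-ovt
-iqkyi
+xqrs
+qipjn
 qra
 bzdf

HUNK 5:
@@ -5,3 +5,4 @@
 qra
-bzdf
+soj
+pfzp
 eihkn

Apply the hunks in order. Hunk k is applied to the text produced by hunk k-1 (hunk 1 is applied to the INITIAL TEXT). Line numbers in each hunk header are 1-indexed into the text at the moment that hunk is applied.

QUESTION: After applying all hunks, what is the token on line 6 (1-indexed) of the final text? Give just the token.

Answer: soj

Derivation:
Hunk 1: at line 3 remove [otc] add [iqkyi,vdlai,hxf] -> 12 lines: niqx emiv fopq ovt iqkyi vdlai hxf sxvfc erwob nyht lhcdo fxs
Hunk 2: at line 4 remove [vdlai] add [qra,hrjg] -> 13 lines: niqx emiv fopq ovt iqkyi qra hrjg hxf sxvfc erwob nyht lhcdo fxs
Hunk 3: at line 5 remove [hrjg,hxf] add [bzdf,eihkn] -> 13 lines: niqx emiv fopq ovt iqkyi qra bzdf eihkn sxvfc erwob nyht lhcdo fxs
Hunk 4: at line 1 remove [fopq,ovt,iqkyi] add [xqrs,qipjn] -> 12 lines: niqx emiv xqrs qipjn qra bzdf eihkn sxvfc erwob nyht lhcdo fxs
Hunk 5: at line 5 remove [bzdf] add [soj,pfzp] -> 13 lines: niqx emiv xqrs qipjn qra soj pfzp eihkn sxvfc erwob nyht lhcdo fxs
Final line 6: soj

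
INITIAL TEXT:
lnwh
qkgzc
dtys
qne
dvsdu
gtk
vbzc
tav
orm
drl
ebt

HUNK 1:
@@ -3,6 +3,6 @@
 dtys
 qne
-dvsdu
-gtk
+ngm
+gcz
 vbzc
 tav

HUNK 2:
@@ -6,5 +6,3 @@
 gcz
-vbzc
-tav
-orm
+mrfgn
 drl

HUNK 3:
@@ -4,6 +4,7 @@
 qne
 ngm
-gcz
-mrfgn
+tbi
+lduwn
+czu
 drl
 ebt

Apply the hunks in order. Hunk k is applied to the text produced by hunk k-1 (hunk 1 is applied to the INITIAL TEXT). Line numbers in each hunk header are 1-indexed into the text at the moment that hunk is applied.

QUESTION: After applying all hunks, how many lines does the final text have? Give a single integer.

Answer: 10

Derivation:
Hunk 1: at line 3 remove [dvsdu,gtk] add [ngm,gcz] -> 11 lines: lnwh qkgzc dtys qne ngm gcz vbzc tav orm drl ebt
Hunk 2: at line 6 remove [vbzc,tav,orm] add [mrfgn] -> 9 lines: lnwh qkgzc dtys qne ngm gcz mrfgn drl ebt
Hunk 3: at line 4 remove [gcz,mrfgn] add [tbi,lduwn,czu] -> 10 lines: lnwh qkgzc dtys qne ngm tbi lduwn czu drl ebt
Final line count: 10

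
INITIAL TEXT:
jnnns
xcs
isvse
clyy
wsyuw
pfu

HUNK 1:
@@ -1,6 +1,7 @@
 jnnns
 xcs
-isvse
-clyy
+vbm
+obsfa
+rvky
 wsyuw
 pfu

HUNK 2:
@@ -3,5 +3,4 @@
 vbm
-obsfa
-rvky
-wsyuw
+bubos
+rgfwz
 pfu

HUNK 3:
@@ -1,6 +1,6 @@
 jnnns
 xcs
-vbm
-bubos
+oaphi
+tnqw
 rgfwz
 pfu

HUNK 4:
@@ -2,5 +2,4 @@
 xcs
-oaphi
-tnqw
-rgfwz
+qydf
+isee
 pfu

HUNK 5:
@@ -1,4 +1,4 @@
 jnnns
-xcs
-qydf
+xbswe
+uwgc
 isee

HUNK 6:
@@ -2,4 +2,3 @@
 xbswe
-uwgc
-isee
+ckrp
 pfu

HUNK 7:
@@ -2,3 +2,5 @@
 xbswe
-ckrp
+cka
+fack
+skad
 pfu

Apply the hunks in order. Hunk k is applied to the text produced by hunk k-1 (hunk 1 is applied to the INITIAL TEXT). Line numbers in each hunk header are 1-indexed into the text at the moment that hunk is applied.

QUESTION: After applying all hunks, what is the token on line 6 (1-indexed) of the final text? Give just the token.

Hunk 1: at line 1 remove [isvse,clyy] add [vbm,obsfa,rvky] -> 7 lines: jnnns xcs vbm obsfa rvky wsyuw pfu
Hunk 2: at line 3 remove [obsfa,rvky,wsyuw] add [bubos,rgfwz] -> 6 lines: jnnns xcs vbm bubos rgfwz pfu
Hunk 3: at line 1 remove [vbm,bubos] add [oaphi,tnqw] -> 6 lines: jnnns xcs oaphi tnqw rgfwz pfu
Hunk 4: at line 2 remove [oaphi,tnqw,rgfwz] add [qydf,isee] -> 5 lines: jnnns xcs qydf isee pfu
Hunk 5: at line 1 remove [xcs,qydf] add [xbswe,uwgc] -> 5 lines: jnnns xbswe uwgc isee pfu
Hunk 6: at line 2 remove [uwgc,isee] add [ckrp] -> 4 lines: jnnns xbswe ckrp pfu
Hunk 7: at line 2 remove [ckrp] add [cka,fack,skad] -> 6 lines: jnnns xbswe cka fack skad pfu
Final line 6: pfu

Answer: pfu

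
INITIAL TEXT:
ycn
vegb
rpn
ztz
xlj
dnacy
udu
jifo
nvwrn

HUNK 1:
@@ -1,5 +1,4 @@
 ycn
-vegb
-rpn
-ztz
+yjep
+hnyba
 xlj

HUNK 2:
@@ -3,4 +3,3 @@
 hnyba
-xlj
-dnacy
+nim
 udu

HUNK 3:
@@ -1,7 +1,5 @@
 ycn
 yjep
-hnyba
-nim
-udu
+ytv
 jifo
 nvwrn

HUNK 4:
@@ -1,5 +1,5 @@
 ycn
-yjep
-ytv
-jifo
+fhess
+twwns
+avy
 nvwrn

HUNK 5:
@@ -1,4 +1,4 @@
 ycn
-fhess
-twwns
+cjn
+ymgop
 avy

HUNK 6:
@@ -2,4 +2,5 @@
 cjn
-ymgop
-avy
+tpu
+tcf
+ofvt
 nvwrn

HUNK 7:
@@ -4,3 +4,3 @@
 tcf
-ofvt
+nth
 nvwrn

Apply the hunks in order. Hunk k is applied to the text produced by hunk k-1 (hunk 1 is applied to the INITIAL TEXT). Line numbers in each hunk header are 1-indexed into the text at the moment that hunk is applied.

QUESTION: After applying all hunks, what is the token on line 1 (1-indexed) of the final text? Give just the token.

Answer: ycn

Derivation:
Hunk 1: at line 1 remove [vegb,rpn,ztz] add [yjep,hnyba] -> 8 lines: ycn yjep hnyba xlj dnacy udu jifo nvwrn
Hunk 2: at line 3 remove [xlj,dnacy] add [nim] -> 7 lines: ycn yjep hnyba nim udu jifo nvwrn
Hunk 3: at line 1 remove [hnyba,nim,udu] add [ytv] -> 5 lines: ycn yjep ytv jifo nvwrn
Hunk 4: at line 1 remove [yjep,ytv,jifo] add [fhess,twwns,avy] -> 5 lines: ycn fhess twwns avy nvwrn
Hunk 5: at line 1 remove [fhess,twwns] add [cjn,ymgop] -> 5 lines: ycn cjn ymgop avy nvwrn
Hunk 6: at line 2 remove [ymgop,avy] add [tpu,tcf,ofvt] -> 6 lines: ycn cjn tpu tcf ofvt nvwrn
Hunk 7: at line 4 remove [ofvt] add [nth] -> 6 lines: ycn cjn tpu tcf nth nvwrn
Final line 1: ycn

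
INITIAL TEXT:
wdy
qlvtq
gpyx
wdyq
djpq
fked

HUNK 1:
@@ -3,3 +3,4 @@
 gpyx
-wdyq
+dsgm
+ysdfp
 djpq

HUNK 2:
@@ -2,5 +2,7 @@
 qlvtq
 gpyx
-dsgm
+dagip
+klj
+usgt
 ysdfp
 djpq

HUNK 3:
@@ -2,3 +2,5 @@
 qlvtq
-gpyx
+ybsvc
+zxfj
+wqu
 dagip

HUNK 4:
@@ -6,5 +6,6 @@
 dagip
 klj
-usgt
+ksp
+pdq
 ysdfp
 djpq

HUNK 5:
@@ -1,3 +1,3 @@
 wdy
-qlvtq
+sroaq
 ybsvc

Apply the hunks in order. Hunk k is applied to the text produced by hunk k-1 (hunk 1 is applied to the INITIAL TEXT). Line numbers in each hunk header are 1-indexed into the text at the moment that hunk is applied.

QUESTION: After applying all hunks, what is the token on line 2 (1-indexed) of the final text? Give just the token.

Hunk 1: at line 3 remove [wdyq] add [dsgm,ysdfp] -> 7 lines: wdy qlvtq gpyx dsgm ysdfp djpq fked
Hunk 2: at line 2 remove [dsgm] add [dagip,klj,usgt] -> 9 lines: wdy qlvtq gpyx dagip klj usgt ysdfp djpq fked
Hunk 3: at line 2 remove [gpyx] add [ybsvc,zxfj,wqu] -> 11 lines: wdy qlvtq ybsvc zxfj wqu dagip klj usgt ysdfp djpq fked
Hunk 4: at line 6 remove [usgt] add [ksp,pdq] -> 12 lines: wdy qlvtq ybsvc zxfj wqu dagip klj ksp pdq ysdfp djpq fked
Hunk 5: at line 1 remove [qlvtq] add [sroaq] -> 12 lines: wdy sroaq ybsvc zxfj wqu dagip klj ksp pdq ysdfp djpq fked
Final line 2: sroaq

Answer: sroaq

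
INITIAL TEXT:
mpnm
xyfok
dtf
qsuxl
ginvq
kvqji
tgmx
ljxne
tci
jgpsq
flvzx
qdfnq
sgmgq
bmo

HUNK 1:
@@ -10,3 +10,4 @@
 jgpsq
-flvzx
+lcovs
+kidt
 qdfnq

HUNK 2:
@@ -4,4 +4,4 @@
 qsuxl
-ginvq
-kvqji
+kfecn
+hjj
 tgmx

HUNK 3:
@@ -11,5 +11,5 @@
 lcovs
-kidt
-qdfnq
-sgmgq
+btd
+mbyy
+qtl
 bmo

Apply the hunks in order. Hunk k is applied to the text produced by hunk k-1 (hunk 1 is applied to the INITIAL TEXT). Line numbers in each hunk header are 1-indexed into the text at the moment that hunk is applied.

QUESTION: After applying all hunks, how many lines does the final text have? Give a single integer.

Answer: 15

Derivation:
Hunk 1: at line 10 remove [flvzx] add [lcovs,kidt] -> 15 lines: mpnm xyfok dtf qsuxl ginvq kvqji tgmx ljxne tci jgpsq lcovs kidt qdfnq sgmgq bmo
Hunk 2: at line 4 remove [ginvq,kvqji] add [kfecn,hjj] -> 15 lines: mpnm xyfok dtf qsuxl kfecn hjj tgmx ljxne tci jgpsq lcovs kidt qdfnq sgmgq bmo
Hunk 3: at line 11 remove [kidt,qdfnq,sgmgq] add [btd,mbyy,qtl] -> 15 lines: mpnm xyfok dtf qsuxl kfecn hjj tgmx ljxne tci jgpsq lcovs btd mbyy qtl bmo
Final line count: 15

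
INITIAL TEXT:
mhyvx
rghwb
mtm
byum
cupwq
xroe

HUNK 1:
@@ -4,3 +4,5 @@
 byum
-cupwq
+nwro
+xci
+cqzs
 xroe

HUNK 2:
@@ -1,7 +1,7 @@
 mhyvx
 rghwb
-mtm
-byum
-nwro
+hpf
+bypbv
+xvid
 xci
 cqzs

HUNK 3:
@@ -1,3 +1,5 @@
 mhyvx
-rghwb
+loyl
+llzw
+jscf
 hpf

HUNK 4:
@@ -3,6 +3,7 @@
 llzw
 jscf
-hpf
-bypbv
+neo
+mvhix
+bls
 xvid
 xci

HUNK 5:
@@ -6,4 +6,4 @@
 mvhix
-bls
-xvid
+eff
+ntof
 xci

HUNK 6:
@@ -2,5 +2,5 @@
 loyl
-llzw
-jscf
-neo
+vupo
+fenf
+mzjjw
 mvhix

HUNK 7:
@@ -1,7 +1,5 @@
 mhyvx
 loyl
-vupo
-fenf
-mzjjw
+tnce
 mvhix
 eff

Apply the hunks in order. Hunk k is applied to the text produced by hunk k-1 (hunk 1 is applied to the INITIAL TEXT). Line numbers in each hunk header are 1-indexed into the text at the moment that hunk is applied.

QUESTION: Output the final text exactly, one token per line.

Answer: mhyvx
loyl
tnce
mvhix
eff
ntof
xci
cqzs
xroe

Derivation:
Hunk 1: at line 4 remove [cupwq] add [nwro,xci,cqzs] -> 8 lines: mhyvx rghwb mtm byum nwro xci cqzs xroe
Hunk 2: at line 1 remove [mtm,byum,nwro] add [hpf,bypbv,xvid] -> 8 lines: mhyvx rghwb hpf bypbv xvid xci cqzs xroe
Hunk 3: at line 1 remove [rghwb] add [loyl,llzw,jscf] -> 10 lines: mhyvx loyl llzw jscf hpf bypbv xvid xci cqzs xroe
Hunk 4: at line 3 remove [hpf,bypbv] add [neo,mvhix,bls] -> 11 lines: mhyvx loyl llzw jscf neo mvhix bls xvid xci cqzs xroe
Hunk 5: at line 6 remove [bls,xvid] add [eff,ntof] -> 11 lines: mhyvx loyl llzw jscf neo mvhix eff ntof xci cqzs xroe
Hunk 6: at line 2 remove [llzw,jscf,neo] add [vupo,fenf,mzjjw] -> 11 lines: mhyvx loyl vupo fenf mzjjw mvhix eff ntof xci cqzs xroe
Hunk 7: at line 1 remove [vupo,fenf,mzjjw] add [tnce] -> 9 lines: mhyvx loyl tnce mvhix eff ntof xci cqzs xroe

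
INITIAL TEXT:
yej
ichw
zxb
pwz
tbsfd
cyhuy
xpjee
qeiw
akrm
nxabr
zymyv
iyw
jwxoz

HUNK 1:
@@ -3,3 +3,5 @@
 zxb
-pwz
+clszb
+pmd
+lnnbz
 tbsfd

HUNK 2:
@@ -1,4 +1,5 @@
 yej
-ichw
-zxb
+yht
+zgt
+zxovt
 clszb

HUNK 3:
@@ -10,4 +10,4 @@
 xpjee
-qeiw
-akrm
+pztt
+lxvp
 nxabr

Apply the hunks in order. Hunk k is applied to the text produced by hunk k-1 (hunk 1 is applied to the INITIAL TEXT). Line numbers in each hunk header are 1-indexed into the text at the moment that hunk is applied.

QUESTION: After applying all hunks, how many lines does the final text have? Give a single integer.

Answer: 16

Derivation:
Hunk 1: at line 3 remove [pwz] add [clszb,pmd,lnnbz] -> 15 lines: yej ichw zxb clszb pmd lnnbz tbsfd cyhuy xpjee qeiw akrm nxabr zymyv iyw jwxoz
Hunk 2: at line 1 remove [ichw,zxb] add [yht,zgt,zxovt] -> 16 lines: yej yht zgt zxovt clszb pmd lnnbz tbsfd cyhuy xpjee qeiw akrm nxabr zymyv iyw jwxoz
Hunk 3: at line 10 remove [qeiw,akrm] add [pztt,lxvp] -> 16 lines: yej yht zgt zxovt clszb pmd lnnbz tbsfd cyhuy xpjee pztt lxvp nxabr zymyv iyw jwxoz
Final line count: 16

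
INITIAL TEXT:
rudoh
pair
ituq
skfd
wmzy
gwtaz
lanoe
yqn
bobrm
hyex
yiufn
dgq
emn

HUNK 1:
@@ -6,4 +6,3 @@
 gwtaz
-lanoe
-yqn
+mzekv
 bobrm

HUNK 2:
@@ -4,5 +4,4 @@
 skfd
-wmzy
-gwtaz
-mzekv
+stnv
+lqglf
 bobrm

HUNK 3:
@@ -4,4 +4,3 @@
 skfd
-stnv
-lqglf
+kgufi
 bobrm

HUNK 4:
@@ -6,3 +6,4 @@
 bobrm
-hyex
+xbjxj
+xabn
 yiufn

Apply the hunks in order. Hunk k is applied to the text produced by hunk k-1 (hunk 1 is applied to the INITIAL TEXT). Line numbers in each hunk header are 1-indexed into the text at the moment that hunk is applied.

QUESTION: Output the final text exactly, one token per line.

Hunk 1: at line 6 remove [lanoe,yqn] add [mzekv] -> 12 lines: rudoh pair ituq skfd wmzy gwtaz mzekv bobrm hyex yiufn dgq emn
Hunk 2: at line 4 remove [wmzy,gwtaz,mzekv] add [stnv,lqglf] -> 11 lines: rudoh pair ituq skfd stnv lqglf bobrm hyex yiufn dgq emn
Hunk 3: at line 4 remove [stnv,lqglf] add [kgufi] -> 10 lines: rudoh pair ituq skfd kgufi bobrm hyex yiufn dgq emn
Hunk 4: at line 6 remove [hyex] add [xbjxj,xabn] -> 11 lines: rudoh pair ituq skfd kgufi bobrm xbjxj xabn yiufn dgq emn

Answer: rudoh
pair
ituq
skfd
kgufi
bobrm
xbjxj
xabn
yiufn
dgq
emn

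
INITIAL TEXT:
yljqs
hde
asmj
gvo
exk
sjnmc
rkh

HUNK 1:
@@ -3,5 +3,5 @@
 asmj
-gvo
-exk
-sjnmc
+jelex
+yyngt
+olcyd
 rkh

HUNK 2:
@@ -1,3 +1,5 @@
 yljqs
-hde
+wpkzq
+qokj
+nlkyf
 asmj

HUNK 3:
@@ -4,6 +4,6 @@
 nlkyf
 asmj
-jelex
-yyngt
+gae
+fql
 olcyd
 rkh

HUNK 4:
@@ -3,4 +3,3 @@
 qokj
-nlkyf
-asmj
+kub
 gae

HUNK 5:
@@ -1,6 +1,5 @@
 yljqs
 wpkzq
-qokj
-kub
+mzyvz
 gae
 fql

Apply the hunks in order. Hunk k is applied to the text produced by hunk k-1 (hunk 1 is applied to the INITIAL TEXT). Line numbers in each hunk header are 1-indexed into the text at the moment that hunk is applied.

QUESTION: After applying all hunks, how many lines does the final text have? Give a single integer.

Hunk 1: at line 3 remove [gvo,exk,sjnmc] add [jelex,yyngt,olcyd] -> 7 lines: yljqs hde asmj jelex yyngt olcyd rkh
Hunk 2: at line 1 remove [hde] add [wpkzq,qokj,nlkyf] -> 9 lines: yljqs wpkzq qokj nlkyf asmj jelex yyngt olcyd rkh
Hunk 3: at line 4 remove [jelex,yyngt] add [gae,fql] -> 9 lines: yljqs wpkzq qokj nlkyf asmj gae fql olcyd rkh
Hunk 4: at line 3 remove [nlkyf,asmj] add [kub] -> 8 lines: yljqs wpkzq qokj kub gae fql olcyd rkh
Hunk 5: at line 1 remove [qokj,kub] add [mzyvz] -> 7 lines: yljqs wpkzq mzyvz gae fql olcyd rkh
Final line count: 7

Answer: 7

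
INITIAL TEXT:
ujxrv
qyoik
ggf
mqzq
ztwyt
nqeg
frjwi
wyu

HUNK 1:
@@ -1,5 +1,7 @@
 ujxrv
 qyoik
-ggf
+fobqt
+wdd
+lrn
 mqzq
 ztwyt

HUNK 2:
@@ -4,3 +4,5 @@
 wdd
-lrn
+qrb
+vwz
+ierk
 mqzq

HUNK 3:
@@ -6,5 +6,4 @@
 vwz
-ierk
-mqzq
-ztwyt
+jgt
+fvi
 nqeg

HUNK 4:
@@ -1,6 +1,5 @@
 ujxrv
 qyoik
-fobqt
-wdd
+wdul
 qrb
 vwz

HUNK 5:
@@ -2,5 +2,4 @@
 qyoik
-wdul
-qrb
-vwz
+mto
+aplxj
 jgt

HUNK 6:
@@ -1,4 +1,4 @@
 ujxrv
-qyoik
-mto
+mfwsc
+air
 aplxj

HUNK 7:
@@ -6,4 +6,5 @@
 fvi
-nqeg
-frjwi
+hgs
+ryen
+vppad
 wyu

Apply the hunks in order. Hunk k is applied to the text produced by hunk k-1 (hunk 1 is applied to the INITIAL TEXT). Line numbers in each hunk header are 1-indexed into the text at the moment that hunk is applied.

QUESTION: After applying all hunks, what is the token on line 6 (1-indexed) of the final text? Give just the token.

Answer: fvi

Derivation:
Hunk 1: at line 1 remove [ggf] add [fobqt,wdd,lrn] -> 10 lines: ujxrv qyoik fobqt wdd lrn mqzq ztwyt nqeg frjwi wyu
Hunk 2: at line 4 remove [lrn] add [qrb,vwz,ierk] -> 12 lines: ujxrv qyoik fobqt wdd qrb vwz ierk mqzq ztwyt nqeg frjwi wyu
Hunk 3: at line 6 remove [ierk,mqzq,ztwyt] add [jgt,fvi] -> 11 lines: ujxrv qyoik fobqt wdd qrb vwz jgt fvi nqeg frjwi wyu
Hunk 4: at line 1 remove [fobqt,wdd] add [wdul] -> 10 lines: ujxrv qyoik wdul qrb vwz jgt fvi nqeg frjwi wyu
Hunk 5: at line 2 remove [wdul,qrb,vwz] add [mto,aplxj] -> 9 lines: ujxrv qyoik mto aplxj jgt fvi nqeg frjwi wyu
Hunk 6: at line 1 remove [qyoik,mto] add [mfwsc,air] -> 9 lines: ujxrv mfwsc air aplxj jgt fvi nqeg frjwi wyu
Hunk 7: at line 6 remove [nqeg,frjwi] add [hgs,ryen,vppad] -> 10 lines: ujxrv mfwsc air aplxj jgt fvi hgs ryen vppad wyu
Final line 6: fvi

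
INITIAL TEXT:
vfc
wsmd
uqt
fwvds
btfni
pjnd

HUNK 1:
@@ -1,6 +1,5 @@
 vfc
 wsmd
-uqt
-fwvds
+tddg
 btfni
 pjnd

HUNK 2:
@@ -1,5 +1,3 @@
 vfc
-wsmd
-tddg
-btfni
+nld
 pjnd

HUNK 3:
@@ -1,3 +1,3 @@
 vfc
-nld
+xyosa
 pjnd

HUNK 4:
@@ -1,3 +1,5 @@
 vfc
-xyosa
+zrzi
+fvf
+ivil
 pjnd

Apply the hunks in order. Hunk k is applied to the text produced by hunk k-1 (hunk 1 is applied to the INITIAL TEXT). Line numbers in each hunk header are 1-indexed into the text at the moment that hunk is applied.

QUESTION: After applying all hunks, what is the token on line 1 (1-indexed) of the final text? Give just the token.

Answer: vfc

Derivation:
Hunk 1: at line 1 remove [uqt,fwvds] add [tddg] -> 5 lines: vfc wsmd tddg btfni pjnd
Hunk 2: at line 1 remove [wsmd,tddg,btfni] add [nld] -> 3 lines: vfc nld pjnd
Hunk 3: at line 1 remove [nld] add [xyosa] -> 3 lines: vfc xyosa pjnd
Hunk 4: at line 1 remove [xyosa] add [zrzi,fvf,ivil] -> 5 lines: vfc zrzi fvf ivil pjnd
Final line 1: vfc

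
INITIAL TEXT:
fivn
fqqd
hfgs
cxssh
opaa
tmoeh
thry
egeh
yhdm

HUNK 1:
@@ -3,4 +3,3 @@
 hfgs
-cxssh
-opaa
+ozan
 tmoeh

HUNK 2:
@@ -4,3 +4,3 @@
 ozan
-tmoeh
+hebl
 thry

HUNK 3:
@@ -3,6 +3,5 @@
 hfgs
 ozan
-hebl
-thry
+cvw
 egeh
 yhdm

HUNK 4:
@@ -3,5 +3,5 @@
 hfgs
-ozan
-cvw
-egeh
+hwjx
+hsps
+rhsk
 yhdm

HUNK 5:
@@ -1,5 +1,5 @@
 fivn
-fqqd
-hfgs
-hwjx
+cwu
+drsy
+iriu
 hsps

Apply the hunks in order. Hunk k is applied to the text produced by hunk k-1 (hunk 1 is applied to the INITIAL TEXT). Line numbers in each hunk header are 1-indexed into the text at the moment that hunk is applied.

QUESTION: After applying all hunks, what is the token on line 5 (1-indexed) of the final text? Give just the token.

Answer: hsps

Derivation:
Hunk 1: at line 3 remove [cxssh,opaa] add [ozan] -> 8 lines: fivn fqqd hfgs ozan tmoeh thry egeh yhdm
Hunk 2: at line 4 remove [tmoeh] add [hebl] -> 8 lines: fivn fqqd hfgs ozan hebl thry egeh yhdm
Hunk 3: at line 3 remove [hebl,thry] add [cvw] -> 7 lines: fivn fqqd hfgs ozan cvw egeh yhdm
Hunk 4: at line 3 remove [ozan,cvw,egeh] add [hwjx,hsps,rhsk] -> 7 lines: fivn fqqd hfgs hwjx hsps rhsk yhdm
Hunk 5: at line 1 remove [fqqd,hfgs,hwjx] add [cwu,drsy,iriu] -> 7 lines: fivn cwu drsy iriu hsps rhsk yhdm
Final line 5: hsps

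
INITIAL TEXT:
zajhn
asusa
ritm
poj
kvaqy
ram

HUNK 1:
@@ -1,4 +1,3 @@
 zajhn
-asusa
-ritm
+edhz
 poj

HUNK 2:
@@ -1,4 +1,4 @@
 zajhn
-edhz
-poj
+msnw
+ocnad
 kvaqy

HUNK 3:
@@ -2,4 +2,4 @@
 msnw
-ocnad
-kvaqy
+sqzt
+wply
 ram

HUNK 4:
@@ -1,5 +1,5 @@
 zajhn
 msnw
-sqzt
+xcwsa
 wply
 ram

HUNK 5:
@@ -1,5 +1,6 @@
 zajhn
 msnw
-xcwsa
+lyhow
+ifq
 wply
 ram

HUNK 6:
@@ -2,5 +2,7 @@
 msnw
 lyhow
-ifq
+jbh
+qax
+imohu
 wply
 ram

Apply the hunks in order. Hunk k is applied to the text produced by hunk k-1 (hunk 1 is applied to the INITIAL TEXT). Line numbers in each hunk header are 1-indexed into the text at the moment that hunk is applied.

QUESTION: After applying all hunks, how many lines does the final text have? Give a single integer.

Hunk 1: at line 1 remove [asusa,ritm] add [edhz] -> 5 lines: zajhn edhz poj kvaqy ram
Hunk 2: at line 1 remove [edhz,poj] add [msnw,ocnad] -> 5 lines: zajhn msnw ocnad kvaqy ram
Hunk 3: at line 2 remove [ocnad,kvaqy] add [sqzt,wply] -> 5 lines: zajhn msnw sqzt wply ram
Hunk 4: at line 1 remove [sqzt] add [xcwsa] -> 5 lines: zajhn msnw xcwsa wply ram
Hunk 5: at line 1 remove [xcwsa] add [lyhow,ifq] -> 6 lines: zajhn msnw lyhow ifq wply ram
Hunk 6: at line 2 remove [ifq] add [jbh,qax,imohu] -> 8 lines: zajhn msnw lyhow jbh qax imohu wply ram
Final line count: 8

Answer: 8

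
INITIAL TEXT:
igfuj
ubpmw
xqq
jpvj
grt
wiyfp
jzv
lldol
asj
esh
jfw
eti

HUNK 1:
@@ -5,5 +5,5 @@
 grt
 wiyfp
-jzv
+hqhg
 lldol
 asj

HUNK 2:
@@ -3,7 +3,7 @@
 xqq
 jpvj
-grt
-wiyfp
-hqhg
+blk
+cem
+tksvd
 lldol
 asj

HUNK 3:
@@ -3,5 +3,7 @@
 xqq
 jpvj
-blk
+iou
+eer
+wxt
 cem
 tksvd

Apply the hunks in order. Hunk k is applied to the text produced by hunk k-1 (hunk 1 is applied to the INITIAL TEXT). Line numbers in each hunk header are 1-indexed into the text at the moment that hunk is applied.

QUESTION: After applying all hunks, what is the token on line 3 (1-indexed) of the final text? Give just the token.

Hunk 1: at line 5 remove [jzv] add [hqhg] -> 12 lines: igfuj ubpmw xqq jpvj grt wiyfp hqhg lldol asj esh jfw eti
Hunk 2: at line 3 remove [grt,wiyfp,hqhg] add [blk,cem,tksvd] -> 12 lines: igfuj ubpmw xqq jpvj blk cem tksvd lldol asj esh jfw eti
Hunk 3: at line 3 remove [blk] add [iou,eer,wxt] -> 14 lines: igfuj ubpmw xqq jpvj iou eer wxt cem tksvd lldol asj esh jfw eti
Final line 3: xqq

Answer: xqq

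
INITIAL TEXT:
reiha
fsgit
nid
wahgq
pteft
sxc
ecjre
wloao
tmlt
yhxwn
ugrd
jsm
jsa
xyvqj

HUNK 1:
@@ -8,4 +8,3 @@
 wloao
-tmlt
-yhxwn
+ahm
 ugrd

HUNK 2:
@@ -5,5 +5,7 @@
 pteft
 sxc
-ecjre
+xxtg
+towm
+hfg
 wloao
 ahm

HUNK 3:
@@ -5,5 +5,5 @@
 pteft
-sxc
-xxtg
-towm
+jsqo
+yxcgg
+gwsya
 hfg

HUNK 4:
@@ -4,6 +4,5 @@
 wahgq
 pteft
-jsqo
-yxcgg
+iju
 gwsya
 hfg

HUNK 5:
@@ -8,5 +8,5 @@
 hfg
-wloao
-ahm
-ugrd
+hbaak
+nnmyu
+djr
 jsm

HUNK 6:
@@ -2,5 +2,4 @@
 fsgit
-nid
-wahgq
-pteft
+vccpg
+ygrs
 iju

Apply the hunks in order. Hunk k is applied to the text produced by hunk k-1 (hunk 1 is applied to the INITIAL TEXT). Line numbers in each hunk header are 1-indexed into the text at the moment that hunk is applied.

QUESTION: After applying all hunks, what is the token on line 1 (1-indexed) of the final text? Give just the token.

Hunk 1: at line 8 remove [tmlt,yhxwn] add [ahm] -> 13 lines: reiha fsgit nid wahgq pteft sxc ecjre wloao ahm ugrd jsm jsa xyvqj
Hunk 2: at line 5 remove [ecjre] add [xxtg,towm,hfg] -> 15 lines: reiha fsgit nid wahgq pteft sxc xxtg towm hfg wloao ahm ugrd jsm jsa xyvqj
Hunk 3: at line 5 remove [sxc,xxtg,towm] add [jsqo,yxcgg,gwsya] -> 15 lines: reiha fsgit nid wahgq pteft jsqo yxcgg gwsya hfg wloao ahm ugrd jsm jsa xyvqj
Hunk 4: at line 4 remove [jsqo,yxcgg] add [iju] -> 14 lines: reiha fsgit nid wahgq pteft iju gwsya hfg wloao ahm ugrd jsm jsa xyvqj
Hunk 5: at line 8 remove [wloao,ahm,ugrd] add [hbaak,nnmyu,djr] -> 14 lines: reiha fsgit nid wahgq pteft iju gwsya hfg hbaak nnmyu djr jsm jsa xyvqj
Hunk 6: at line 2 remove [nid,wahgq,pteft] add [vccpg,ygrs] -> 13 lines: reiha fsgit vccpg ygrs iju gwsya hfg hbaak nnmyu djr jsm jsa xyvqj
Final line 1: reiha

Answer: reiha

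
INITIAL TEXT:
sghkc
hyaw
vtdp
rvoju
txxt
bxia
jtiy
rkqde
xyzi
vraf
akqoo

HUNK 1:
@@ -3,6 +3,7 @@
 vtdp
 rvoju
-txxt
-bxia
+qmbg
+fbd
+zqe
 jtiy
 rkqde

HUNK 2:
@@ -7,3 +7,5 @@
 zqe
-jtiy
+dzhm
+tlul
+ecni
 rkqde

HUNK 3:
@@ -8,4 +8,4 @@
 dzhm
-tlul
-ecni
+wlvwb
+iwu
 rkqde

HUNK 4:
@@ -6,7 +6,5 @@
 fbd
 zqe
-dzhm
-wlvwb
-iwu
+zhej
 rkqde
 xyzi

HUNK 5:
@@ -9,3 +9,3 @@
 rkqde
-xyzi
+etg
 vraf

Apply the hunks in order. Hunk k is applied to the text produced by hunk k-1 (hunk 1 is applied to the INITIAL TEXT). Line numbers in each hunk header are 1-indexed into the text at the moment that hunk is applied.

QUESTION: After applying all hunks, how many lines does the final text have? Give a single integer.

Hunk 1: at line 3 remove [txxt,bxia] add [qmbg,fbd,zqe] -> 12 lines: sghkc hyaw vtdp rvoju qmbg fbd zqe jtiy rkqde xyzi vraf akqoo
Hunk 2: at line 7 remove [jtiy] add [dzhm,tlul,ecni] -> 14 lines: sghkc hyaw vtdp rvoju qmbg fbd zqe dzhm tlul ecni rkqde xyzi vraf akqoo
Hunk 3: at line 8 remove [tlul,ecni] add [wlvwb,iwu] -> 14 lines: sghkc hyaw vtdp rvoju qmbg fbd zqe dzhm wlvwb iwu rkqde xyzi vraf akqoo
Hunk 4: at line 6 remove [dzhm,wlvwb,iwu] add [zhej] -> 12 lines: sghkc hyaw vtdp rvoju qmbg fbd zqe zhej rkqde xyzi vraf akqoo
Hunk 5: at line 9 remove [xyzi] add [etg] -> 12 lines: sghkc hyaw vtdp rvoju qmbg fbd zqe zhej rkqde etg vraf akqoo
Final line count: 12

Answer: 12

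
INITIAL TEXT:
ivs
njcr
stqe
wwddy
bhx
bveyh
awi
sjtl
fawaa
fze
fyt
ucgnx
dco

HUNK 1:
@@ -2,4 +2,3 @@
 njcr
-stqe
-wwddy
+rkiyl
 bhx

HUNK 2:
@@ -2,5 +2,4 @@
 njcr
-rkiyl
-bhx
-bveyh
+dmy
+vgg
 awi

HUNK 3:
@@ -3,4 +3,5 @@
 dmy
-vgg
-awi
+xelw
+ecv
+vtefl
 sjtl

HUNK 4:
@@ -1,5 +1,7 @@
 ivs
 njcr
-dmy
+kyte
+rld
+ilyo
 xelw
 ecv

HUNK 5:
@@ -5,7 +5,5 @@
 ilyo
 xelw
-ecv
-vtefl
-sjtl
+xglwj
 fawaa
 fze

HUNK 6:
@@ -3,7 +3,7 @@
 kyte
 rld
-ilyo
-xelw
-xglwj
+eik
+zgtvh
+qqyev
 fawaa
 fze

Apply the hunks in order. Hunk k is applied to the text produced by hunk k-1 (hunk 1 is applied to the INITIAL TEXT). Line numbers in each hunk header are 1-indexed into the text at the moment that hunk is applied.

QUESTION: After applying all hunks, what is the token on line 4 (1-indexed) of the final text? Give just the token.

Answer: rld

Derivation:
Hunk 1: at line 2 remove [stqe,wwddy] add [rkiyl] -> 12 lines: ivs njcr rkiyl bhx bveyh awi sjtl fawaa fze fyt ucgnx dco
Hunk 2: at line 2 remove [rkiyl,bhx,bveyh] add [dmy,vgg] -> 11 lines: ivs njcr dmy vgg awi sjtl fawaa fze fyt ucgnx dco
Hunk 3: at line 3 remove [vgg,awi] add [xelw,ecv,vtefl] -> 12 lines: ivs njcr dmy xelw ecv vtefl sjtl fawaa fze fyt ucgnx dco
Hunk 4: at line 1 remove [dmy] add [kyte,rld,ilyo] -> 14 lines: ivs njcr kyte rld ilyo xelw ecv vtefl sjtl fawaa fze fyt ucgnx dco
Hunk 5: at line 5 remove [ecv,vtefl,sjtl] add [xglwj] -> 12 lines: ivs njcr kyte rld ilyo xelw xglwj fawaa fze fyt ucgnx dco
Hunk 6: at line 3 remove [ilyo,xelw,xglwj] add [eik,zgtvh,qqyev] -> 12 lines: ivs njcr kyte rld eik zgtvh qqyev fawaa fze fyt ucgnx dco
Final line 4: rld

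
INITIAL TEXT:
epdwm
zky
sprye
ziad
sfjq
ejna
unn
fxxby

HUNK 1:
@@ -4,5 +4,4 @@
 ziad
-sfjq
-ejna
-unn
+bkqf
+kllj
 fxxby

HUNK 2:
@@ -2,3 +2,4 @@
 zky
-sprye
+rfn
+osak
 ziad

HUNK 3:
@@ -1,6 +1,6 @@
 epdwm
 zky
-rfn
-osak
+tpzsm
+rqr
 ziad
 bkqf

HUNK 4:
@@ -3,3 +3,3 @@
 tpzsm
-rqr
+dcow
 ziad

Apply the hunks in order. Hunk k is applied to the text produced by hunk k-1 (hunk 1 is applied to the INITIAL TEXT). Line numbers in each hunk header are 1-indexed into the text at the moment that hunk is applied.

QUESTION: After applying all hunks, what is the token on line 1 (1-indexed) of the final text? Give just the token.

Hunk 1: at line 4 remove [sfjq,ejna,unn] add [bkqf,kllj] -> 7 lines: epdwm zky sprye ziad bkqf kllj fxxby
Hunk 2: at line 2 remove [sprye] add [rfn,osak] -> 8 lines: epdwm zky rfn osak ziad bkqf kllj fxxby
Hunk 3: at line 1 remove [rfn,osak] add [tpzsm,rqr] -> 8 lines: epdwm zky tpzsm rqr ziad bkqf kllj fxxby
Hunk 4: at line 3 remove [rqr] add [dcow] -> 8 lines: epdwm zky tpzsm dcow ziad bkqf kllj fxxby
Final line 1: epdwm

Answer: epdwm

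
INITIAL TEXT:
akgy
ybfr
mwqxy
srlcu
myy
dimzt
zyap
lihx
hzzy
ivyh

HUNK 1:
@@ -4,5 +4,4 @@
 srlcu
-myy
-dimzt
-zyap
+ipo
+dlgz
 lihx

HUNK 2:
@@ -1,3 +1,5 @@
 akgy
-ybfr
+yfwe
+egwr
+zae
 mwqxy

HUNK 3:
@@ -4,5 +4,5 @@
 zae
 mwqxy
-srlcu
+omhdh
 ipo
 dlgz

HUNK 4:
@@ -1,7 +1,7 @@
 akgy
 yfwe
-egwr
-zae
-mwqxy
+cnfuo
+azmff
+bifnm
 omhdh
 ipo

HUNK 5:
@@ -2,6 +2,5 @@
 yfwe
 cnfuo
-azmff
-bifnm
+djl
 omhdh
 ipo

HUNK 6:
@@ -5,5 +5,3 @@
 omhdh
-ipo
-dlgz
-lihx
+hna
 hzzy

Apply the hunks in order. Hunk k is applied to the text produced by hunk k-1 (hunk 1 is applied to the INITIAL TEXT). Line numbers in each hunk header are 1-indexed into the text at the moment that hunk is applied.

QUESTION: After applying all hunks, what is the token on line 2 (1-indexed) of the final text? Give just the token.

Answer: yfwe

Derivation:
Hunk 1: at line 4 remove [myy,dimzt,zyap] add [ipo,dlgz] -> 9 lines: akgy ybfr mwqxy srlcu ipo dlgz lihx hzzy ivyh
Hunk 2: at line 1 remove [ybfr] add [yfwe,egwr,zae] -> 11 lines: akgy yfwe egwr zae mwqxy srlcu ipo dlgz lihx hzzy ivyh
Hunk 3: at line 4 remove [srlcu] add [omhdh] -> 11 lines: akgy yfwe egwr zae mwqxy omhdh ipo dlgz lihx hzzy ivyh
Hunk 4: at line 1 remove [egwr,zae,mwqxy] add [cnfuo,azmff,bifnm] -> 11 lines: akgy yfwe cnfuo azmff bifnm omhdh ipo dlgz lihx hzzy ivyh
Hunk 5: at line 2 remove [azmff,bifnm] add [djl] -> 10 lines: akgy yfwe cnfuo djl omhdh ipo dlgz lihx hzzy ivyh
Hunk 6: at line 5 remove [ipo,dlgz,lihx] add [hna] -> 8 lines: akgy yfwe cnfuo djl omhdh hna hzzy ivyh
Final line 2: yfwe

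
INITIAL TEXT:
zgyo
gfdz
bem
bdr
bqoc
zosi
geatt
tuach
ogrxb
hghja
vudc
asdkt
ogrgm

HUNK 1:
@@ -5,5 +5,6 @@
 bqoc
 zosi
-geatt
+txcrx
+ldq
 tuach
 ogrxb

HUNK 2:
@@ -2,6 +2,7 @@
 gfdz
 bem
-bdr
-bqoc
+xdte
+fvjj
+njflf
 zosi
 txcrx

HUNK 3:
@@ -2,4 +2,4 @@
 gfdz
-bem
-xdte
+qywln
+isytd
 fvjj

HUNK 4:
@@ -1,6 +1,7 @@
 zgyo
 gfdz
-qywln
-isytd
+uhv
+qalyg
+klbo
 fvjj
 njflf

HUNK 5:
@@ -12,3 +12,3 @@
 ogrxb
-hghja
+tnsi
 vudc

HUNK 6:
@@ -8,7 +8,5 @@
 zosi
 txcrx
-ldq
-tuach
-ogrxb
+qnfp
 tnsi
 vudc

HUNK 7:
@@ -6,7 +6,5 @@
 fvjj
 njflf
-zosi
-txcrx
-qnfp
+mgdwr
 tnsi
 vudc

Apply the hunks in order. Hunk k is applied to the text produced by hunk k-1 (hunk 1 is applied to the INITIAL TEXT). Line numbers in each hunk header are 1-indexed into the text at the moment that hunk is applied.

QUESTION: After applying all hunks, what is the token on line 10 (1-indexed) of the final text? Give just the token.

Hunk 1: at line 5 remove [geatt] add [txcrx,ldq] -> 14 lines: zgyo gfdz bem bdr bqoc zosi txcrx ldq tuach ogrxb hghja vudc asdkt ogrgm
Hunk 2: at line 2 remove [bdr,bqoc] add [xdte,fvjj,njflf] -> 15 lines: zgyo gfdz bem xdte fvjj njflf zosi txcrx ldq tuach ogrxb hghja vudc asdkt ogrgm
Hunk 3: at line 2 remove [bem,xdte] add [qywln,isytd] -> 15 lines: zgyo gfdz qywln isytd fvjj njflf zosi txcrx ldq tuach ogrxb hghja vudc asdkt ogrgm
Hunk 4: at line 1 remove [qywln,isytd] add [uhv,qalyg,klbo] -> 16 lines: zgyo gfdz uhv qalyg klbo fvjj njflf zosi txcrx ldq tuach ogrxb hghja vudc asdkt ogrgm
Hunk 5: at line 12 remove [hghja] add [tnsi] -> 16 lines: zgyo gfdz uhv qalyg klbo fvjj njflf zosi txcrx ldq tuach ogrxb tnsi vudc asdkt ogrgm
Hunk 6: at line 8 remove [ldq,tuach,ogrxb] add [qnfp] -> 14 lines: zgyo gfdz uhv qalyg klbo fvjj njflf zosi txcrx qnfp tnsi vudc asdkt ogrgm
Hunk 7: at line 6 remove [zosi,txcrx,qnfp] add [mgdwr] -> 12 lines: zgyo gfdz uhv qalyg klbo fvjj njflf mgdwr tnsi vudc asdkt ogrgm
Final line 10: vudc

Answer: vudc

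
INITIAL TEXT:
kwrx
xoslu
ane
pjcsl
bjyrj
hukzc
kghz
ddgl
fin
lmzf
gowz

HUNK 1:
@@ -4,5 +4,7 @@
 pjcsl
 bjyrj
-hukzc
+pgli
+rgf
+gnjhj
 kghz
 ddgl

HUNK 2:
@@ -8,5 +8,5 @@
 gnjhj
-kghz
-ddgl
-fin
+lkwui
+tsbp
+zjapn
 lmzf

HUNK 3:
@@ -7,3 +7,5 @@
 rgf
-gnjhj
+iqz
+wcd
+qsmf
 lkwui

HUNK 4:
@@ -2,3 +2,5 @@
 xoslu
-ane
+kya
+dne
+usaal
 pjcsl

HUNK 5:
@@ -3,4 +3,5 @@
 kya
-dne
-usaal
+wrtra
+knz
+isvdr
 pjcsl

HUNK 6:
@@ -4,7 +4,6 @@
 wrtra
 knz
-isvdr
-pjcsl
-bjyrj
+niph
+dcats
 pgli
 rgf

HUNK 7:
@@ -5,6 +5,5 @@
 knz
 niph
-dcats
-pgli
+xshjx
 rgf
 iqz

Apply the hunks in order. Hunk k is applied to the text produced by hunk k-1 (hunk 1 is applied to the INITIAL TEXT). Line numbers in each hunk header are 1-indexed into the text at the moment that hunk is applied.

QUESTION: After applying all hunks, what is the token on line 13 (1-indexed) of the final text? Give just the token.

Answer: tsbp

Derivation:
Hunk 1: at line 4 remove [hukzc] add [pgli,rgf,gnjhj] -> 13 lines: kwrx xoslu ane pjcsl bjyrj pgli rgf gnjhj kghz ddgl fin lmzf gowz
Hunk 2: at line 8 remove [kghz,ddgl,fin] add [lkwui,tsbp,zjapn] -> 13 lines: kwrx xoslu ane pjcsl bjyrj pgli rgf gnjhj lkwui tsbp zjapn lmzf gowz
Hunk 3: at line 7 remove [gnjhj] add [iqz,wcd,qsmf] -> 15 lines: kwrx xoslu ane pjcsl bjyrj pgli rgf iqz wcd qsmf lkwui tsbp zjapn lmzf gowz
Hunk 4: at line 2 remove [ane] add [kya,dne,usaal] -> 17 lines: kwrx xoslu kya dne usaal pjcsl bjyrj pgli rgf iqz wcd qsmf lkwui tsbp zjapn lmzf gowz
Hunk 5: at line 3 remove [dne,usaal] add [wrtra,knz,isvdr] -> 18 lines: kwrx xoslu kya wrtra knz isvdr pjcsl bjyrj pgli rgf iqz wcd qsmf lkwui tsbp zjapn lmzf gowz
Hunk 6: at line 4 remove [isvdr,pjcsl,bjyrj] add [niph,dcats] -> 17 lines: kwrx xoslu kya wrtra knz niph dcats pgli rgf iqz wcd qsmf lkwui tsbp zjapn lmzf gowz
Hunk 7: at line 5 remove [dcats,pgli] add [xshjx] -> 16 lines: kwrx xoslu kya wrtra knz niph xshjx rgf iqz wcd qsmf lkwui tsbp zjapn lmzf gowz
Final line 13: tsbp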